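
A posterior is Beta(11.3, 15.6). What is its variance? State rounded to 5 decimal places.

α+β = 26.9 and αβ = 176.28, so Var = αβ/[(α+β)²(α+β+1)] = 176.28/20188.719 = 0.00873.

0.00873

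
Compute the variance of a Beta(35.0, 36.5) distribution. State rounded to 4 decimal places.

0.0034

μ = 35.0/71.5 = 0.489510; Var = μ(1−μ)/(α+β+1) = 0.2498900/72.5 = 0.0034.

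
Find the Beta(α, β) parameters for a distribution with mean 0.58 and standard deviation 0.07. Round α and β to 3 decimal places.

α = 28.254, β = 20.460

First σ² = 0.0049. Setting α = μn, β = (1−μ)n with n = α+β,
μ(1−μ)/(n+1) = 0.0049 ⇒ n+1 = 0.2436/0.0049 = 49.7143 ⇒ n = 48.7143.
Hence α = 0.58×48.7143 = 28.254, β = 0.42×48.7143 = 20.460.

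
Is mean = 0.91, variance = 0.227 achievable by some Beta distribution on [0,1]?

No

A Beta with mean μ has variance μ(1−μ)/(α+β+1) < μ(1−μ).
Here μ(1−μ) = 0.91×0.09 = 0.0819, and 0.227 ≥ 0.0819.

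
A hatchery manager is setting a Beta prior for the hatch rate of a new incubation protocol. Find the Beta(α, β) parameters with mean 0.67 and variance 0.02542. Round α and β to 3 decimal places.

α = 5.158, β = 2.540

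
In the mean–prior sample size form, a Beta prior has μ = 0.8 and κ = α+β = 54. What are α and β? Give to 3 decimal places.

α = μκ = 0.8×54 = 43.200 and β = (1−μ)κ = 0.2×54 = 10.800.

α = 43.200, β = 10.800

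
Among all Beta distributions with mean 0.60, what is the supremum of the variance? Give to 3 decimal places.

0.240

For fixed mean μ the Beta variance is μ(1−μ)/(α+β+1), increasing as α+β decreases.
Its least upper bound (not attained) is μ(1−μ) = 0.60·0.40 = 0.240.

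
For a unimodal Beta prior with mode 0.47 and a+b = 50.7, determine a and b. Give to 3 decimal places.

For a,b>1 the mode is (a−1)/(a+b−2), so a = mode·(κ−2)+1 = 0.47×48.7+1 = 23.889.
And b = (1−mode)·(κ−2)+1 = 0.53×48.7+1 = 26.811.

a = 23.889, b = 26.811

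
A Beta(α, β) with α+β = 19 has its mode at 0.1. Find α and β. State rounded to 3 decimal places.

For α,β>1 the mode is (α−1)/(α+β−2), so α = mode·(κ−2)+1 = 0.1×17+1 = 2.700.
And β = (1−mode)·(κ−2)+1 = 0.9×17+1 = 16.300.

α = 2.700, β = 16.300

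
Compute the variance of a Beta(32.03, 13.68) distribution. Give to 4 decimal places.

0.0045

Var = αβ/[(α+β)²(α+β+1)] = (32.03×13.68)/(45.71²×46.71) = 438.1704/97596.065511 = 0.0045.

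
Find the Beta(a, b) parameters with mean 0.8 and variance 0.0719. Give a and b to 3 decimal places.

a = 0.980, b = 0.245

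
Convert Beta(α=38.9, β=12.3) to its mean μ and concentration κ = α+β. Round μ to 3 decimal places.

μ = 0.760, κ = 51.2

κ = α+β = 38.9+12.3 = 51.2; μ = α/κ = 38.9/51.2 = 0.760.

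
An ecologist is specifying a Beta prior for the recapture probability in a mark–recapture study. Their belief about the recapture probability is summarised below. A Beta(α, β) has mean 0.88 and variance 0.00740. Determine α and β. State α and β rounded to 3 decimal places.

By moment matching, α+β = μ(1−μ)/σ² − 1 = (0.88·0.12)/0.00740 − 1 = 14.2703 − 1 = 13.2703.
Since α/(α+β) = μ, α = 0.88·13.2703 = 11.678 and β = 0.12·13.2703 = 1.592.

α = 11.678, β = 1.592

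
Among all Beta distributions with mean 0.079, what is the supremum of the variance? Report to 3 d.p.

0.073

Var = μ(1−μ)/(α+β+1), which approaches μ(1−μ) as α+β → 0.
So the supremum is μ(1−μ) = 0.079×0.921 = 0.073.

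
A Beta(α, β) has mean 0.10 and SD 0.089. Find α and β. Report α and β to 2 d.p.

First σ² = 0.007921. Setting α = μn, β = (1−μ)n with n = α+β,
μ(1−μ)/(n+1) = 0.007921 ⇒ n+1 = 0.0900/0.007921 = 11.3622 ⇒ n = 10.3622.
Hence α = 0.10×10.3622 = 1.04, β = 0.90×10.3622 = 9.33.

α = 1.04, β = 9.33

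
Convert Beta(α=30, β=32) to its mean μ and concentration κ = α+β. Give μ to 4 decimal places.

μ = 0.4839, κ = 62

κ = α+β = 30+32 = 62; μ = α/κ = 30/62 = 0.4839.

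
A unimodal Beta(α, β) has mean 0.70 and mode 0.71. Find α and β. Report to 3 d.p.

α = 29.400, β = 12.600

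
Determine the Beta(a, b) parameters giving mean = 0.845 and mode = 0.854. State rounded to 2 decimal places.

With s = a+b: μ = a/s and mode = (a−1)/(s−2). Eliminating a = μs,
μs − 1 = m(s−2) ⇒ s(μ−m) = 1−2m ⇒ s = -0.708/-0.009 = 78.6667.
So a = μs = 66.47, b = (1−μ)s = 12.19.

a = 66.47, b = 12.19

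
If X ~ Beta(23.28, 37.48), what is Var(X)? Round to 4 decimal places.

0.0038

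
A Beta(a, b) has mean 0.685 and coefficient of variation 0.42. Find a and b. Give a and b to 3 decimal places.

Var = (CV·μ)² = (0.42×0.685)² = 0.082771.
a+b = μ(1−μ)/Var − 1 = 0.215775/0.082771 − 1 = 1.6069.
Thus a = 0.685·1.6069 = 1.101 and b = 0.315·1.6069 = 0.506.

a = 1.101, b = 0.506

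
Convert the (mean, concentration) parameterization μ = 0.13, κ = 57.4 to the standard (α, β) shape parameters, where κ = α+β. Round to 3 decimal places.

α = μκ = 0.13×57.4 = 7.462 and β = (1−μ)κ = 0.87×57.4 = 49.938.

α = 7.462, β = 49.938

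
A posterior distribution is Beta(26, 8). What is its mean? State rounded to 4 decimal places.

0.7647

The Beta mean is α/(α+β) = 26/(26+8) = 0.7647.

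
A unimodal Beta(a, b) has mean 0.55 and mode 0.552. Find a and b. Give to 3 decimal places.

a = 28.600, b = 23.400

Let s = a+b. Mean gives a = μs = 0.55s; mode gives (a−1)/(s−2) = 0.552.
Substituting: 0.55s − 1 = 0.552(s−2) = 0.552s − 1.104, so -0.002s = -0.104 and s = 52.0000.
Then a = 0.55×52.0000 = 28.600 and b = s−a = 23.400.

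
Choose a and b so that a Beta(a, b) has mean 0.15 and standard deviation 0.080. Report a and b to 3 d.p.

σ² = 0.080² = 0.006400.
With s = a+b, Var = μ(1−μ)/(s+1), so s+1 = (0.15×0.85)/0.006400 = 19.9219 and s = 18.9219.
a = μs = 2.838, b = (1−μ)s = 16.084.

a = 2.838, b = 16.084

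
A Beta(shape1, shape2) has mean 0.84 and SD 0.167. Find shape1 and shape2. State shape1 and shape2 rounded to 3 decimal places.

shape1 = 3.208, shape2 = 0.611

First σ² = 0.027889. Setting shape1 = μn, shape2 = (1−μ)n with n = shape1+shape2,
μ(1−μ)/(n+1) = 0.027889 ⇒ n+1 = 0.1344/0.027889 = 4.8191 ⇒ n = 3.8191.
Hence shape1 = 0.84×3.8191 = 3.208, shape2 = 0.16×3.8191 = 0.611.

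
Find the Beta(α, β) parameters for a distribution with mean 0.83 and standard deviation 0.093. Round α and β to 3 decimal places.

α = 12.711, β = 2.603

σ² = 0.093² = 0.008649.
With s = α+β, Var = μ(1−μ)/(s+1), so s+1 = (0.83×0.17)/0.008649 = 16.3140 and s = 15.3140.
α = μs = 12.711, β = (1−μ)s = 2.603.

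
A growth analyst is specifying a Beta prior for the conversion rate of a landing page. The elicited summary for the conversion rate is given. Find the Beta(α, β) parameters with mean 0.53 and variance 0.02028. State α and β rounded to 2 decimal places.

α = 5.98, β = 5.30

Let s = α+β. The Beta variance is μ(1−μ)/(s+1).
So s+1 = μ(1−μ)/σ² = (0.53×0.47)/0.02028 = 0.2491/0.02028 = 12.2830, giving s = 11.2830.
Then α = μs = 0.53×11.2830 = 5.98 and β = (1−μ)s = 0.47×11.2830 = 5.30.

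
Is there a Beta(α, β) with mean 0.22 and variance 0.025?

Yes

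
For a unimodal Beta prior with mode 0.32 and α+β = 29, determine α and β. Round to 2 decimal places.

α = 9.64, β = 19.36

Since the density peak of Beta(α,β) is at (α−1)/(α+β−2),
α = 1 + 0.32(29−2) = 9.64 and β = 29 − 9.64 = 19.36.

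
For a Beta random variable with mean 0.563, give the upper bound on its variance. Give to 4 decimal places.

0.2460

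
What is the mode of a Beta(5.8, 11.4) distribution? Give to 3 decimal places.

0.316

The density x^(α−1)(1−x)^(β−1) is maximised at (α−1)/(α+β−2) = 4.8/15.2 = 0.316.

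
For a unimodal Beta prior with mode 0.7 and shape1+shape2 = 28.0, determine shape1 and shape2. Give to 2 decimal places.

shape1 = 19.20, shape2 = 8.80

Since the density peak of Beta(shape1,shape2) is at (shape1−1)/(shape1+shape2−2),
shape1 = 1 + 0.7(28.0−2) = 19.20 and shape2 = 28.0 − 19.20 = 8.80.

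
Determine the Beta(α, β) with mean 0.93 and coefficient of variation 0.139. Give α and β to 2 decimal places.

Var = (CV·μ)² = (0.139×0.93)² = 0.016711.
α+β = μ(1−μ)/Var − 1 = 0.0651/0.016711 − 1 = 2.8957.
Thus α = 0.93·2.8957 = 2.69 and β = 0.07·2.8957 = 0.20.

α = 2.69, β = 0.20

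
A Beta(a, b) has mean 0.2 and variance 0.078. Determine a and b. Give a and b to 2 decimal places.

By moment matching, a+b = μ(1−μ)/σ² − 1 = (0.2·0.8)/0.078 − 1 = 2.0513 − 1 = 1.0513.
Since a/(a+b) = μ, a = 0.2·1.0513 = 0.21 and b = 0.8·1.0513 = 0.84.

a = 0.21, b = 0.84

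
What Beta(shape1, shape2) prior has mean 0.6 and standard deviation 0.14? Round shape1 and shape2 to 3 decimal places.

shape1 = 6.747, shape2 = 4.498

σ² = 0.14² = 0.0196.
With s = shape1+shape2, Var = μ(1−μ)/(s+1), so s+1 = (0.6×0.4)/0.0196 = 12.2449 and s = 11.2449.
shape1 = μs = 6.747, shape2 = (1−μ)s = 4.498.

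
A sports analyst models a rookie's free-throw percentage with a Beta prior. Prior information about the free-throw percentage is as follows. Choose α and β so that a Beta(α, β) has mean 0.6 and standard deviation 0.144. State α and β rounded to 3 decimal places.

Variance = 0.144² = 0.020736. The moment-matching identity α+β = μ(1−μ)/Var − 1 gives
α+β = 0.24/0.020736 − 1 = 10.5741, so α = μ·10.5741 = 6.344 and β = (1−μ)·10.5741 = 4.230.

α = 6.344, β = 4.230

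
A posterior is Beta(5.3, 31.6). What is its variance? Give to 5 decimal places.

μ = 5.3/36.9 = 0.143631; Var = μ(1−μ)/(α+β+1) = 0.1230014/37.9 = 0.00325.

0.00325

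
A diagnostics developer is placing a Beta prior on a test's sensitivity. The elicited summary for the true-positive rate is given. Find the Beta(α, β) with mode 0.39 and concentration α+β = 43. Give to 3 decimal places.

Since the density peak of Beta(α,β) is at (α−1)/(α+β−2),
α = 1 + 0.39(43−2) = 16.990 and β = 43 − 16.990 = 26.010.

α = 16.990, β = 26.010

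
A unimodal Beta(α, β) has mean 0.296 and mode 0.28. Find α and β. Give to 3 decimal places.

With s = α+β: μ = α/s and mode = (α−1)/(s−2). Eliminating α = μs,
μs − 1 = m(s−2) ⇒ s(μ−m) = 1−2m ⇒ s = 0.44/0.016 = 27.5000.
So α = μs = 8.140, β = (1−μ)s = 19.360.

α = 8.140, β = 19.360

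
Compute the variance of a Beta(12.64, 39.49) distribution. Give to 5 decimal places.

0.00346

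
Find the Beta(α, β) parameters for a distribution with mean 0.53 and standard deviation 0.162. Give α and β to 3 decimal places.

α = 4.501, β = 3.991

σ² = 0.162² = 0.026244.
With s = α+β, Var = μ(1−μ)/(s+1), so s+1 = (0.53×0.47)/0.026244 = 9.4917 and s = 8.4917.
α = μs = 4.501, β = (1−μ)s = 3.991.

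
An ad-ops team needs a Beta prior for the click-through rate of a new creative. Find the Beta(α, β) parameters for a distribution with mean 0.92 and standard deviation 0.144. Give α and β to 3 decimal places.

First σ² = 0.020736. Setting α = μn, β = (1−μ)n with n = α+β,
μ(1−μ)/(n+1) = 0.020736 ⇒ n+1 = 0.0736/0.020736 = 3.5494 ⇒ n = 2.5494.
Hence α = 0.92×2.5494 = 2.345, β = 0.08×2.5494 = 0.204.

α = 2.345, β = 0.204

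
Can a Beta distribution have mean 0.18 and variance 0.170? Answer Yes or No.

For any Beta, Var(X) < E[X]·(1−E[X]).
Here μ(1−μ) = 0.18×0.82 = 0.1476, and 0.170 ≥ 0.1476.

No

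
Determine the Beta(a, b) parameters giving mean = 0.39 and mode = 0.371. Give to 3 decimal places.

a = 5.296, b = 8.283

With s = a+b: μ = a/s and mode = (a−1)/(s−2). Eliminating a = μs,
μs − 1 = m(s−2) ⇒ s(μ−m) = 1−2m ⇒ s = 0.258/0.019 = 13.5789.
So a = μs = 5.296, b = (1−μ)s = 8.283.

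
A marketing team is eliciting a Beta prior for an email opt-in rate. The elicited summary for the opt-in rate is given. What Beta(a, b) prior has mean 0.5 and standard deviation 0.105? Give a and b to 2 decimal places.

Variance = 0.105² = 0.011025. The moment-matching identity a+b = μ(1−μ)/Var − 1 gives
a+b = 0.25/0.011025 − 1 = 21.6757, so a = μ·21.6757 = 10.84 and b = (1−μ)·21.6757 = 10.84.

a = 10.84, b = 10.84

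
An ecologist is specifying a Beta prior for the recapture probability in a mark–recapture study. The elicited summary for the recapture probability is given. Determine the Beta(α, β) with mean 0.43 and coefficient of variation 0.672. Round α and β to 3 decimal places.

α = 0.832, β = 1.103

Var = (CV·μ)² = (0.672×0.43)² = 0.083498.
α+β = μ(1−μ)/Var − 1 = 0.2451/0.083498 − 1 = 1.9354.
Thus α = 0.43·1.9354 = 0.832 and β = 0.57·1.9354 = 1.103.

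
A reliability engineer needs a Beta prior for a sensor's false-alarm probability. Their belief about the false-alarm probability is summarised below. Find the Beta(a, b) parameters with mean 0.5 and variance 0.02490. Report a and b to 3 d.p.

a = 4.520, b = 4.520

Let s = a+b. The Beta variance is μ(1−μ)/(s+1).
So s+1 = μ(1−μ)/σ² = (0.5×0.5)/0.02490 = 0.25/0.02490 = 10.0402, giving s = 9.0402.
Then a = μs = 0.5×9.0402 = 4.520 and b = (1−μ)s = 0.5×9.0402 = 4.520.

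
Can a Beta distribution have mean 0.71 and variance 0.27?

No

A Beta with mean μ has variance μ(1−μ)/(α+β+1) < μ(1−μ).
Here μ(1−μ) = 0.71×0.29 = 0.2059, and 0.27 ≥ 0.2059.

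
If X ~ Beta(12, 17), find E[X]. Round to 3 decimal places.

The Beta mean is α/(α+β) = 12/(12+17) = 0.414.

0.414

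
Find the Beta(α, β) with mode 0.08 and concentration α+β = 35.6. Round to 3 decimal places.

α = 3.688, β = 31.912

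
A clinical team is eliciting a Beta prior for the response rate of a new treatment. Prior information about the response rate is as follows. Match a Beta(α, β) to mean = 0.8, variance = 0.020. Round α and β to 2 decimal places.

Let s = α+β. The Beta variance is μ(1−μ)/(s+1).
So s+1 = μ(1−μ)/σ² = (0.8×0.2)/0.020 = 0.16/0.020 = 8.0000, giving s = 7.0000.
Then α = μs = 0.8×7.0000 = 5.60 and β = (1−μ)s = 0.2×7.0000 = 1.40.

α = 5.60, β = 1.40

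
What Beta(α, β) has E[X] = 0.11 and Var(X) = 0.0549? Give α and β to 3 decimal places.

α = 0.086, β = 0.697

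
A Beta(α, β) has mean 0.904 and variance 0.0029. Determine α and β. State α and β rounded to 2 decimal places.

α = 26.15, β = 2.78

Write ν = α+β; then α = μν and Var = μ(1−μ)/(ν+1).
ν = μ(1−μ)/Var − 1 = 0.086784/0.0029 − 1 = 28.9255.
α = 0.904·28.9255 = 26.15, β = 0.096·28.9255 = 2.78.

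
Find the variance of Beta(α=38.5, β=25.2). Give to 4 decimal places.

μ = 38.5/63.7 = 0.604396; Var = μ(1−μ)/(α+β+1) = 0.2391016/64.7 = 0.0037.

0.0037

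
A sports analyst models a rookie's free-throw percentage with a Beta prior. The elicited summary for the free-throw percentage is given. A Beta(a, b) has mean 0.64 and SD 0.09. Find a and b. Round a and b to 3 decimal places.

a = 17.564, b = 9.880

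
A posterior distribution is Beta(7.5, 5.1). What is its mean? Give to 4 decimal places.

E[X] = α/(α+β) = 7.5/12.6 = 0.5952.

0.5952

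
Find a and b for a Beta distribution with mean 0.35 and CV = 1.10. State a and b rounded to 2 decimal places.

σ = CV·μ = 1.10×0.35 = 0.38500, so σ² = 0.148225.
s+1 = μ(1−μ)/σ² = 0.2275/0.148225 = 1.5348, so s = a+b = 0.5348.
a = μs = 0.19, b = (1−μ)s = 0.35.

a = 0.19, b = 0.35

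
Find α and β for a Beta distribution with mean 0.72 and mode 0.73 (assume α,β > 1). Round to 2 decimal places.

Let s = α+β. Mean gives α = μs = 0.72s; mode gives (α−1)/(s−2) = 0.73.
Substituting: 0.72s − 1 = 0.73(s−2) = 0.73s − 1.46, so -0.01s = -0.46 and s = 46.0000.
Then α = 0.72×46.0000 = 33.12 and β = s−α = 12.88.

α = 33.12, β = 12.88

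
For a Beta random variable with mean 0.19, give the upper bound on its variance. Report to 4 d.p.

0.1539

Var = μ(1−μ)/(α+β+1), which approaches μ(1−μ) as α+β → 0.
So the supremum is μ(1−μ) = 0.19×0.81 = 0.1539.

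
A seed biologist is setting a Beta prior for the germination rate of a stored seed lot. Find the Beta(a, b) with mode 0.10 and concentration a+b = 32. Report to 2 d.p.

a = 4.00, b = 28.00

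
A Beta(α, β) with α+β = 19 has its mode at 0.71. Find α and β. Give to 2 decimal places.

Mode = (α−1)/(κ−2) with κ = α+β, so α−1 = 0.71·17 = 12.07.
α = 13.07; β = κ − α = 5.93.

α = 13.07, β = 5.93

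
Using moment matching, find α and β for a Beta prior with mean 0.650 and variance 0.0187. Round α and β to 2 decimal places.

α = 7.26, β = 3.91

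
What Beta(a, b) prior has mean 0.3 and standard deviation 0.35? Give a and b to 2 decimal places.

Variance = 0.35² = 0.1225. The moment-matching identity a+b = μ(1−μ)/Var − 1 gives
a+b = 0.21/0.1225 − 1 = 0.7143, so a = μ·0.7143 = 0.21 and b = (1−μ)·0.7143 = 0.50.

a = 0.21, b = 0.50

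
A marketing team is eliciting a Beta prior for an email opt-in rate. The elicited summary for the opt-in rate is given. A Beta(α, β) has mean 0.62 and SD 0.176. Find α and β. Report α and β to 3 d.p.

First σ² = 0.030976. Setting α = μn, β = (1−μ)n with n = α+β,
μ(1−μ)/(n+1) = 0.030976 ⇒ n+1 = 0.2356/0.030976 = 7.6059 ⇒ n = 6.6059.
Hence α = 0.62×6.6059 = 4.096, β = 0.38×6.6059 = 2.510.

α = 4.096, β = 2.510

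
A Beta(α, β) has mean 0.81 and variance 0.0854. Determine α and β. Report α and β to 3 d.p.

By moment matching, α+β = μ(1−μ)/σ² − 1 = (0.81·0.19)/0.0854 − 1 = 1.8021 − 1 = 0.8021.
Since α/(α+β) = μ, α = 0.81·0.8021 = 0.650 and β = 0.19·0.8021 = 0.152.

α = 0.650, β = 0.152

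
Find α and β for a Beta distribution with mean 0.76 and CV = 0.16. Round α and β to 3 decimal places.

α = 8.615, β = 2.721

σ = CV·μ = 0.16×0.76 = 0.12160, so σ² = 0.014787.
s+1 = μ(1−μ)/σ² = 0.1824/0.014787 = 12.3355, so s = α+β = 11.3355.
α = μs = 8.615, β = (1−μ)s = 2.721.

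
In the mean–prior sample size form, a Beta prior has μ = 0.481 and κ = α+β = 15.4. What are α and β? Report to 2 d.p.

α = μκ = 0.481×15.4 = 7.41 and β = (1−μ)κ = 0.519×15.4 = 7.99.

α = 7.41, β = 7.99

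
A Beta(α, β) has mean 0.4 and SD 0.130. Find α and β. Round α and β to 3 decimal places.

Variance = 0.130² = 0.016900. The moment-matching identity α+β = μ(1−μ)/Var − 1 gives
α+β = 0.24/0.016900 − 1 = 13.2012, so α = μ·13.2012 = 5.280 and β = (1−μ)·13.2012 = 7.921.

α = 5.280, β = 7.921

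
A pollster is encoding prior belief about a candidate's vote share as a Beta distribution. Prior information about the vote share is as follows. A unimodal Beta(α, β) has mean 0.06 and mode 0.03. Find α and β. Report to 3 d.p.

α = 1.880, β = 29.453

With s = α+β: μ = α/s and mode = (α−1)/(s−2). Eliminating α = μs,
μs − 1 = m(s−2) ⇒ s(μ−m) = 1−2m ⇒ s = 0.94/0.03 = 31.3333.
So α = μs = 1.880, β = (1−μ)s = 29.453.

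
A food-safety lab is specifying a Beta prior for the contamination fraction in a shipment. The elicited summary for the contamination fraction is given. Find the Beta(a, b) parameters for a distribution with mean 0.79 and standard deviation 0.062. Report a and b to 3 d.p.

a = 33.305, b = 8.853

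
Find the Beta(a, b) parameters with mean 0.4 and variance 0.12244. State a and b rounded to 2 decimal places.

Write ν = a+b; then a = μν and Var = μ(1−μ)/(ν+1).
ν = μ(1−μ)/Var − 1 = 0.24/0.12244 − 1 = 0.9601.
a = 0.4·0.9601 = 0.38, b = 0.6·0.9601 = 0.58.

a = 0.38, b = 0.58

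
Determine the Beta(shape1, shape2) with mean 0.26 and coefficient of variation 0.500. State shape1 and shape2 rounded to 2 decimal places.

shape1 = 2.70, shape2 = 7.68

σ = CV·μ = 0.500×0.26 = 0.13000, so σ² = 0.016900.
s+1 = μ(1−μ)/σ² = 0.1924/0.016900 = 11.3846, so s = shape1+shape2 = 10.3846.
shape1 = μs = 2.70, shape2 = (1−μ)s = 7.68.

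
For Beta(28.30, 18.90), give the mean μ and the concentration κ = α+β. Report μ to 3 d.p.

κ = α+β = 28.30+18.90 = 47.20; μ = α/κ = 28.30/47.20 = 0.600.

μ = 0.600, κ = 47.20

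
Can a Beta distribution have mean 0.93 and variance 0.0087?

Yes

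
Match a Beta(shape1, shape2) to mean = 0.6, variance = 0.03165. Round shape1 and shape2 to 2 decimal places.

shape1 = 3.95, shape2 = 2.63

Let s = shape1+shape2. The Beta variance is μ(1−μ)/(s+1).
So s+1 = μ(1−μ)/σ² = (0.6×0.4)/0.03165 = 0.24/0.03165 = 7.5829, giving s = 6.5829.
Then shape1 = μs = 0.6×6.5829 = 3.95 and shape2 = (1−μ)s = 0.4×6.5829 = 2.63.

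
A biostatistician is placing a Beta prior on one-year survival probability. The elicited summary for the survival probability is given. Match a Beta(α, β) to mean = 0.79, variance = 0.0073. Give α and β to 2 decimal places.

Let s = α+β. The Beta variance is μ(1−μ)/(s+1).
So s+1 = μ(1−μ)/σ² = (0.79×0.21)/0.0073 = 0.1659/0.0073 = 22.7260, giving s = 21.7260.
Then α = μs = 0.79×21.7260 = 17.16 and β = (1−μ)s = 0.21×21.7260 = 4.56.

α = 17.16, β = 4.56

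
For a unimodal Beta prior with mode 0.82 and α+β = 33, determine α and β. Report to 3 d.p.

For α,β>1 the mode is (α−1)/(α+β−2), so α = mode·(κ−2)+1 = 0.82×31+1 = 26.420.
And β = (1−mode)·(κ−2)+1 = 0.18×31+1 = 6.580.

α = 26.420, β = 6.580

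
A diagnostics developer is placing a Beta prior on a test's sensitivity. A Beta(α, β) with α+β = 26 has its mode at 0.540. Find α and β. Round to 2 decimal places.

α = 13.96, β = 12.04

Since the density peak of Beta(α,β) is at (α−1)/(α+β−2),
α = 1 + 0.540(26−2) = 13.96 and β = 26 − 13.96 = 12.04.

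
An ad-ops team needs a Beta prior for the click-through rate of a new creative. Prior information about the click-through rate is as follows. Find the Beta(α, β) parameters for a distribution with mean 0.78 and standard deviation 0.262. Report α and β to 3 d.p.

α = 1.170, β = 0.330

σ² = 0.262² = 0.068644.
With s = α+β, Var = μ(1−μ)/(s+1), so s+1 = (0.78×0.22)/0.068644 = 2.4999 and s = 1.4999.
α = μs = 1.170, β = (1−μ)s = 0.330.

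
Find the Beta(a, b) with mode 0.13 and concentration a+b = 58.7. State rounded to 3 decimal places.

Since the density peak of Beta(a,b) is at (a−1)/(a+b−2),
a = 1 + 0.13(58.7−2) = 8.371 and b = 58.7 − 8.371 = 50.329.

a = 8.371, b = 50.329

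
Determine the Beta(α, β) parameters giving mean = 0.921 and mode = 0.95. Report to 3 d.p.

Let s = α+β. Mean gives α = μs = 0.921s; mode gives (α−1)/(s−2) = 0.95.
Substituting: 0.921s − 1 = 0.95(s−2) = 0.95s − 1.90, so -0.029s = -0.90 and s = 31.0345.
Then α = 0.921×31.0345 = 28.583 and β = s−α = 2.452.

α = 28.583, β = 2.452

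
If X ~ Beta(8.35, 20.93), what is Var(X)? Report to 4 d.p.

0.0067

α+β = 29.28 and αβ = 174.7655, so Var = αβ/[(α+β)²(α+β+1)] = 174.7655/25959.601152 = 0.0067.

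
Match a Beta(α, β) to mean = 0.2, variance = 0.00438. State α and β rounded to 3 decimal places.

By moment matching, α+β = μ(1−μ)/σ² − 1 = (0.2·0.8)/0.00438 − 1 = 36.5297 − 1 = 35.5297.
Since α/(α+β) = μ, α = 0.2·35.5297 = 7.106 and β = 0.8·35.5297 = 28.424.

α = 7.106, β = 28.424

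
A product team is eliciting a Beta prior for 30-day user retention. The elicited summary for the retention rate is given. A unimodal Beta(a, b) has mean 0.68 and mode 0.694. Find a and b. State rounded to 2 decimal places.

With s = a+b: μ = a/s and mode = (a−1)/(s−2). Eliminating a = μs,
μs − 1 = m(s−2) ⇒ s(μ−m) = 1−2m ⇒ s = -0.388/-0.014 = 27.7143.
So a = μs = 18.85, b = (1−μ)s = 8.87.

a = 18.85, b = 8.87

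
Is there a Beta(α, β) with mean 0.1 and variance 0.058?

Yes

The Beta variance bound is σ² < μ(1−μ).
Here μ(1−μ) = 0.1×0.9 = 0.09, and 0.058 < 0.09.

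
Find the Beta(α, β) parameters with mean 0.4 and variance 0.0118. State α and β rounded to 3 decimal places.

α = 7.736, β = 11.603

Write ν = α+β; then α = μν and Var = μ(1−μ)/(ν+1).
ν = μ(1−μ)/Var − 1 = 0.24/0.0118 − 1 = 19.3390.
α = 0.4·19.3390 = 7.736, β = 0.6·19.3390 = 11.603.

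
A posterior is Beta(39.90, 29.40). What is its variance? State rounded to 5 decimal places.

0.00347

μ = 39.90/69.30 = 0.575758; Var = μ(1−μ)/(α+β+1) = 0.2442608/70.30 = 0.00347.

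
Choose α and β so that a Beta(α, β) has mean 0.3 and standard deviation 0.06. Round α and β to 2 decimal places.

σ² = 0.06² = 0.0036.
With s = α+β, Var = μ(1−μ)/(s+1), so s+1 = (0.3×0.7)/0.0036 = 58.3333 and s = 57.3333.
α = μs = 17.20, β = (1−μ)s = 40.13.

α = 17.20, β = 40.13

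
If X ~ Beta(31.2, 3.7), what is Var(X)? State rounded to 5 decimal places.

μ = 31.2/34.9 = 0.893983; Var = μ(1−μ)/(α+β+1) = 0.0947775/35.9 = 0.00264.

0.00264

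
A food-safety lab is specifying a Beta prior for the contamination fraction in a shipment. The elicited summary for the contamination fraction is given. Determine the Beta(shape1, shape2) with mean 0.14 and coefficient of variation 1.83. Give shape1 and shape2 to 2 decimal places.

shape1 = 0.12, shape2 = 0.72

σ = CV·μ = 1.83×0.14 = 0.25620, so σ² = 0.065638.
s+1 = μ(1−μ)/σ² = 0.1204/0.065638 = 1.8343, so s = shape1+shape2 = 0.8343.
shape1 = μs = 0.12, shape2 = (1−μ)s = 0.72.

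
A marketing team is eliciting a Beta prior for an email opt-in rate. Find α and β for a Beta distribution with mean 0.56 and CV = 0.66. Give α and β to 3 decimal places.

α = 0.450, β = 0.354

σ = CV·μ = 0.66×0.56 = 0.36960, so σ² = 0.136604.
s+1 = μ(1−μ)/σ² = 0.2464/0.136604 = 1.8038, so s = α+β = 0.8038.
α = μs = 0.450, β = (1−μ)s = 0.354.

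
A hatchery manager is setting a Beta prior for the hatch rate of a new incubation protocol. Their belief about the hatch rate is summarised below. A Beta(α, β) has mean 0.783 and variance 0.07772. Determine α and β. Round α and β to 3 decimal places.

Write ν = α+β; then α = μν and Var = μ(1−μ)/(ν+1).
ν = μ(1−μ)/Var − 1 = 0.169911/0.07772 − 1 = 1.1862.
α = 0.783·1.1862 = 0.929, β = 0.217·1.1862 = 0.257.

α = 0.929, β = 0.257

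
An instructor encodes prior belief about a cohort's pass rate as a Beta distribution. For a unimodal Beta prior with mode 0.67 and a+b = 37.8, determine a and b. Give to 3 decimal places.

a = 24.986, b = 12.814

Since the density peak of Beta(a,b) is at (a−1)/(a+b−2),
a = 1 + 0.67(37.8−2) = 24.986 and b = 37.8 − 24.986 = 12.814.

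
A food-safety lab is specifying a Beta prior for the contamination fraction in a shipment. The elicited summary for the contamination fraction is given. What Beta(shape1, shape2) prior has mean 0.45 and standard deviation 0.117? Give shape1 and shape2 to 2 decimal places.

shape1 = 7.69, shape2 = 9.39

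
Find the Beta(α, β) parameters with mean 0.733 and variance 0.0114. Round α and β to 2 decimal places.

Let s = α+β. The Beta variance is μ(1−μ)/(s+1).
So s+1 = μ(1−μ)/σ² = (0.733×0.267)/0.0114 = 0.195711/0.0114 = 17.1676, giving s = 16.1676.
Then α = μs = 0.733×16.1676 = 11.85 and β = (1−μ)s = 0.267×16.1676 = 4.32.

α = 11.85, β = 4.32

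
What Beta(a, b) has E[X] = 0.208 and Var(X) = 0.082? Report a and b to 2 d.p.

Write ν = a+b; then a = μν and Var = μ(1−μ)/(ν+1).
ν = μ(1−μ)/Var − 1 = 0.164736/0.082 − 1 = 1.0090.
a = 0.208·1.0090 = 0.21, b = 0.792·1.0090 = 0.80.

a = 0.21, b = 0.80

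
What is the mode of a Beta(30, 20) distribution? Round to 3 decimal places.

0.604

The density x^(α−1)(1−x)^(β−1) is maximised at (α−1)/(α+β−2) = 29/48 = 0.604.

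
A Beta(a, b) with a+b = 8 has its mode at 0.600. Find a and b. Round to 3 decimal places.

Since the density peak of Beta(a,b) is at (a−1)/(a+b−2),
a = 1 + 0.600(8−2) = 4.600 and b = 8 − 4.600 = 3.400.

a = 4.600, b = 3.400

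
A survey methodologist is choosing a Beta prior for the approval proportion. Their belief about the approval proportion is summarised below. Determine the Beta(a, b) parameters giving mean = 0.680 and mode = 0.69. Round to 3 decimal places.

a = 25.840, b = 12.160

With s = a+b: μ = a/s and mode = (a−1)/(s−2). Eliminating a = μs,
μs − 1 = m(s−2) ⇒ s(μ−m) = 1−2m ⇒ s = -0.38/-0.010 = 38.0000.
So a = μs = 25.840, b = (1−μ)s = 12.160.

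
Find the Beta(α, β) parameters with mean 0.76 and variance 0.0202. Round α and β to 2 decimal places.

α = 6.10, β = 1.93

Write ν = α+β; then α = μν and Var = μ(1−μ)/(ν+1).
ν = μ(1−μ)/Var − 1 = 0.1824/0.0202 − 1 = 8.0297.
α = 0.76·8.0297 = 6.10, β = 0.24·8.0297 = 1.93.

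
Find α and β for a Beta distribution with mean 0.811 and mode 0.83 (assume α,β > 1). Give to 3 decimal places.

α = 28.172, β = 6.565

Let s = α+β. Mean gives α = μs = 0.811s; mode gives (α−1)/(s−2) = 0.83.
Substituting: 0.811s − 1 = 0.83(s−2) = 0.83s − 1.66, so -0.019s = -0.66 and s = 34.7368.
Then α = 0.811×34.7368 = 28.172 and β = s−α = 6.565.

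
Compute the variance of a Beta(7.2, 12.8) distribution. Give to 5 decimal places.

0.01097

μ = 7.2/20.0 = 0.360000; Var = μ(1−μ)/(α+β+1) = 0.2304000/21.0 = 0.01097.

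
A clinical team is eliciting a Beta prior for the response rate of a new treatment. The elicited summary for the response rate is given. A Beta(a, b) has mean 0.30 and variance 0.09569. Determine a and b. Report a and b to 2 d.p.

a = 0.36, b = 0.84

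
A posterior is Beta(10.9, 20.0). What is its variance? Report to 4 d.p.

0.0072

α+β = 30.9 and αβ = 218.00, so Var = αβ/[(α+β)²(α+β+1)] = 218.00/30458.439 = 0.0072.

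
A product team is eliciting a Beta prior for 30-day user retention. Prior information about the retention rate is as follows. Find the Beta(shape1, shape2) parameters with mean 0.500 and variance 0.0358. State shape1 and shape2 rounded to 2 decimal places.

Let s = shape1+shape2. The Beta variance is μ(1−μ)/(s+1).
So s+1 = μ(1−μ)/σ² = (0.500×0.500)/0.0358 = 0.250000/0.0358 = 6.9832, giving s = 5.9832.
Then shape1 = μs = 0.500×5.9832 = 2.99 and shape2 = (1−μ)s = 0.500×5.9832 = 2.99.

shape1 = 2.99, shape2 = 2.99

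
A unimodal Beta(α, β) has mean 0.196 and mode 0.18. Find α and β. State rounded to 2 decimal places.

With s = α+β: μ = α/s and mode = (α−1)/(s−2). Eliminating α = μs,
μs − 1 = m(s−2) ⇒ s(μ−m) = 1−2m ⇒ s = 0.64/0.016 = 40.0000.
So α = μs = 7.84, β = (1−μ)s = 32.16.

α = 7.84, β = 32.16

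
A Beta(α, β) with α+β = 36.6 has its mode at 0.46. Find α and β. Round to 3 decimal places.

α = 16.916, β = 19.684

For α,β>1 the mode is (α−1)/(α+β−2), so α = mode·(κ−2)+1 = 0.46×34.6+1 = 16.916.
And β = (1−mode)·(κ−2)+1 = 0.54×34.6+1 = 19.684.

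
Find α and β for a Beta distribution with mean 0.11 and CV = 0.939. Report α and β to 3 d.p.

α = 0.899, β = 7.277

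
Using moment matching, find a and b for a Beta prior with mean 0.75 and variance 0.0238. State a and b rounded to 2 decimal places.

a = 5.16, b = 1.72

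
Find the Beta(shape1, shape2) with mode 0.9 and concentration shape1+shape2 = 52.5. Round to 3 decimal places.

shape1 = 46.450, shape2 = 6.050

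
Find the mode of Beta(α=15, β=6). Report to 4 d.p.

The density x^(α−1)(1−x)^(β−1) is maximised at (α−1)/(α+β−2) = 14/19 = 0.7368.

0.7368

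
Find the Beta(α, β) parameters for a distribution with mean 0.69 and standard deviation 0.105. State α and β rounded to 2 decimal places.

Variance = 0.105² = 0.011025. The moment-matching identity α+β = μ(1−μ)/Var − 1 gives
α+β = 0.2139/0.011025 − 1 = 18.4014, so α = μ·18.4014 = 12.70 and β = (1−μ)·18.4014 = 5.70.

α = 12.70, β = 5.70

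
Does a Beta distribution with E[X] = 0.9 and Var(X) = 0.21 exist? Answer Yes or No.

No

The Beta variance bound is σ² < μ(1−μ).
Here μ(1−μ) = 0.9×0.1 = 0.09, and 0.21 ≥ 0.09.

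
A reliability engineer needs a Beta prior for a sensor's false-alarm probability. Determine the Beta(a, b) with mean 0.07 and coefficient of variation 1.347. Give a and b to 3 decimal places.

σ = CV·μ = 1.347×0.07 = 0.09429, so σ² = 0.008891.
s+1 = μ(1−μ)/σ² = 0.0651/0.008891 = 7.3223, so s = a+b = 6.3223.
a = μs = 0.443, b = (1−μ)s = 5.880.

a = 0.443, b = 5.880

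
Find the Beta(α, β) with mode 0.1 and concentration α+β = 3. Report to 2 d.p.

α = 1.10, β = 1.90

For α,β>1 the mode is (α−1)/(α+β−2), so α = mode·(κ−2)+1 = 0.1×1+1 = 1.10.
And β = (1−mode)·(κ−2)+1 = 0.9×1+1 = 1.90.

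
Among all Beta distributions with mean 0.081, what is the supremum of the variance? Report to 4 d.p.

For fixed mean μ the Beta variance is μ(1−μ)/(α+β+1), increasing as α+β decreases.
Its least upper bound (not attained) is μ(1−μ) = 0.081·0.919 = 0.0744.

0.0744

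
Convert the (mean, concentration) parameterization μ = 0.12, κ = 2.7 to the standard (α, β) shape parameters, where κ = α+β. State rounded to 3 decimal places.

α = 0.324, β = 2.376

α = μκ = 0.12×2.7 = 0.324 and β = (1−μ)κ = 0.88×2.7 = 2.376.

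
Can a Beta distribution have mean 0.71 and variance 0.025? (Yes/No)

A Beta with mean μ has variance μ(1−μ)/(α+β+1) < μ(1−μ).
Here μ(1−μ) = 0.71×0.29 = 0.2059, and 0.025 < 0.2059.

Yes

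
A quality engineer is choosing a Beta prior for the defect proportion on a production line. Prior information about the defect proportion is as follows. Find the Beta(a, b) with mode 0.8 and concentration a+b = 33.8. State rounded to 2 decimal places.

a = 26.44, b = 7.36

Mode = (a−1)/(κ−2) with κ = a+b, so a−1 = 0.8·31.8 = 25.44.
a = 26.44; b = κ − a = 7.36.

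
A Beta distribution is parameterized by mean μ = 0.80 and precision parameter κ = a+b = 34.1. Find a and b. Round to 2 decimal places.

a = 27.28, b = 6.82

Split κ in proportion μ : (1−μ): a = 0.80·34.1 = 27.28, b = 34.1 − 27.28 = 6.82.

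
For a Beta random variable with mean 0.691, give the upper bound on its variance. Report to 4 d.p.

0.2135

For fixed mean μ the Beta variance is μ(1−μ)/(α+β+1), increasing as α+β decreases.
Its least upper bound (not attained) is μ(1−μ) = 0.691·0.309 = 0.2135.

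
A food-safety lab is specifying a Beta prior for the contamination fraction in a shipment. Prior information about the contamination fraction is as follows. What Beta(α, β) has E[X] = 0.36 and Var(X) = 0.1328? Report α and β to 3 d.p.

α = 0.265, β = 0.470

Let s = α+β. The Beta variance is μ(1−μ)/(s+1).
So s+1 = μ(1−μ)/σ² = (0.36×0.64)/0.1328 = 0.2304/0.1328 = 1.7349, giving s = 0.7349.
Then α = μs = 0.36×0.7349 = 0.265 and β = (1−μ)s = 0.64×0.7349 = 0.470.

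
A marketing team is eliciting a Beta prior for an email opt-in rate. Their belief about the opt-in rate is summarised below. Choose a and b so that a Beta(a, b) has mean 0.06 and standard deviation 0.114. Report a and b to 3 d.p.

a = 0.200, b = 3.139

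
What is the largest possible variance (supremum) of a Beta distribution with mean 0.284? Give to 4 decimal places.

Var = μ(1−μ)/(α+β+1), which approaches μ(1−μ) as α+β → 0.
So the supremum is μ(1−μ) = 0.284×0.716 = 0.2033.

0.2033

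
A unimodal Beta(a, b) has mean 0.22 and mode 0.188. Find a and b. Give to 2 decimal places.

Let s = a+b. Mean gives a = μs = 0.22s; mode gives (a−1)/(s−2) = 0.188.
Substituting: 0.22s − 1 = 0.188(s−2) = 0.188s − 0.376, so 0.032s = 0.624 and s = 19.5000.
Then a = 0.22×19.5000 = 4.29 and b = s−a = 15.21.

a = 4.29, b = 15.21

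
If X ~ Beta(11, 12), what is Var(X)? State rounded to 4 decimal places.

0.0104

α+β = 23 and αβ = 132, so Var = αβ/[(α+β)²(α+β+1)] = 132/12696 = 0.0104.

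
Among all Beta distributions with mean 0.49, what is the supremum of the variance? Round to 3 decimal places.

0.250

Var = μ(1−μ)/(α+β+1), which approaches μ(1−μ) as α+β → 0.
So the supremum is μ(1−μ) = 0.49×0.51 = 0.250.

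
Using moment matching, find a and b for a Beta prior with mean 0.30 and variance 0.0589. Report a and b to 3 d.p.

By moment matching, a+b = μ(1−μ)/σ² − 1 = (0.30·0.70)/0.0589 − 1 = 3.5654 − 1 = 2.5654.
Since a/(a+b) = μ, a = 0.30·2.5654 = 0.770 and b = 0.70·2.5654 = 1.796.

a = 0.770, b = 1.796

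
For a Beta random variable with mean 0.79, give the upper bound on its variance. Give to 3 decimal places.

0.166

For fixed mean μ the Beta variance is μ(1−μ)/(α+β+1), increasing as α+β decreases.
Its least upper bound (not attained) is μ(1−μ) = 0.79·0.21 = 0.166.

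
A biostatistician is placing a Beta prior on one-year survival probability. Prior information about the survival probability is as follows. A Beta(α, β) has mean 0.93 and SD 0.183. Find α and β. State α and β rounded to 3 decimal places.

α = 0.878, β = 0.066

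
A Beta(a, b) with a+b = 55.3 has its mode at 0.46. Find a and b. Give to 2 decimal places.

a = 25.52, b = 29.78

Since the density peak of Beta(a,b) is at (a−1)/(a+b−2),
a = 1 + 0.46(55.3−2) = 25.52 and b = 55.3 − 25.52 = 29.78.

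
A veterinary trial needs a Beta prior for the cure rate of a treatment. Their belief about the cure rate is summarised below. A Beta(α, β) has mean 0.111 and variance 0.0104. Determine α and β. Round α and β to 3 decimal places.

α = 0.942, β = 7.546

Write ν = α+β; then α = μν and Var = μ(1−μ)/(ν+1).
ν = μ(1−μ)/Var − 1 = 0.098679/0.0104 − 1 = 8.4884.
α = 0.111·8.4884 = 0.942, β = 0.889·8.4884 = 7.546.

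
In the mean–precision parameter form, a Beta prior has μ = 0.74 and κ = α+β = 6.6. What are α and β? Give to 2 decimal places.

α = 4.88, β = 1.72

α = μκ = 0.74×6.6 = 4.88 and β = (1−μ)κ = 0.26×6.6 = 1.72.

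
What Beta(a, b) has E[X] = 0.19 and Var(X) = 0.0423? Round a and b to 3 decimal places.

a = 0.501, b = 2.137

Let s = a+b. The Beta variance is μ(1−μ)/(s+1).
So s+1 = μ(1−μ)/σ² = (0.19×0.81)/0.0423 = 0.1539/0.0423 = 3.6383, giving s = 2.6383.
Then a = μs = 0.19×2.6383 = 0.501 and b = (1−μ)s = 0.81×2.6383 = 2.137.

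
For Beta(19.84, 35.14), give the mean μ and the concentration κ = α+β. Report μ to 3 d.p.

κ = α+β = 19.84+35.14 = 54.98; μ = α/κ = 19.84/54.98 = 0.361.

μ = 0.361, κ = 54.98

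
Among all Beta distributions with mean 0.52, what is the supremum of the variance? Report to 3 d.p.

0.250

For fixed mean μ the Beta variance is μ(1−μ)/(α+β+1), increasing as α+β decreases.
Its least upper bound (not attained) is μ(1−μ) = 0.52·0.48 = 0.250.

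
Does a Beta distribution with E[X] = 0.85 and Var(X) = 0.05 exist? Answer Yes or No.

Yes

The Beta variance bound is σ² < μ(1−μ).
Here μ(1−μ) = 0.85×0.15 = 0.1275, and 0.05 < 0.1275.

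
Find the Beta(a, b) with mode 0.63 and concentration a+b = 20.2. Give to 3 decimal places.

a = 12.466, b = 7.734

For a,b>1 the mode is (a−1)/(a+b−2), so a = mode·(κ−2)+1 = 0.63×18.2+1 = 12.466.
And b = (1−mode)·(κ−2)+1 = 0.37×18.2+1 = 7.734.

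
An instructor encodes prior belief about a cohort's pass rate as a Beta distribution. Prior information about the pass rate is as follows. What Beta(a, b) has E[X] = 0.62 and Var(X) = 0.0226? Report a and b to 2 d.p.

Let s = a+b. The Beta variance is μ(1−μ)/(s+1).
So s+1 = μ(1−μ)/σ² = (0.62×0.38)/0.0226 = 0.2356/0.0226 = 10.4248, giving s = 9.4248.
Then a = μs = 0.62×9.4248 = 5.84 and b = (1−μ)s = 0.38×9.4248 = 3.58.

a = 5.84, b = 3.58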